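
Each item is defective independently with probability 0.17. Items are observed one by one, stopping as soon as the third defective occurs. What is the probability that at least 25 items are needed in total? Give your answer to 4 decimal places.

0.1999

Needing more than 24 items ⇔ fewer than 3 successes in the first 24. With X ~ Binomial(24, 0.17), P(Y > 24) = P(X ≤ 2).
  k=0: C(24,0)·0.17^0·0.83^24 = 0.011425
  k=1: C(24,1)·0.17^1·0.83^23 = 0.056164
  k=2: C(24,2)·0.17^2·0.83^22 = 0.132289
P(X ≤ 2) = 0.199879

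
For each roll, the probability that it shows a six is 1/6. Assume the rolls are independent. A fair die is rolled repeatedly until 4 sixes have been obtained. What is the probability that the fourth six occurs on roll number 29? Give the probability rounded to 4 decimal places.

0.0265

Y = trial on which the fourth success occurs; negative binomial, r=4, p=0.166667.
P(Y=29) = C(28,3) · p^4 · (1−p)^25
= 3276 · 0.0007716 · 0.010483 = 0.026498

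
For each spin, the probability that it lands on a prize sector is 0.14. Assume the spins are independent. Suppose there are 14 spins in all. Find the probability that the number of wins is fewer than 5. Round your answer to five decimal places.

0.96407

X ~ Binomial(14, 0.14); P(X ≤ 4) = Σ C(14,k) p^k (1−p)^(14−k) over k:
  k=0: C(14,0)·0.14^0·0.86^14 = 0.1210538
  k=1: C(14,1)·0.14^1·0.86^13 = 0.2758900
  k=2: C(14,2)·0.14^2·0.86^12 = 0.2919301
  k=3: C(14,3)·0.14^3·0.86^11 = 0.1900940
  k=4: C(14,4)·0.14^4·0.86^10 = 0.0851002
Total = 0.9640681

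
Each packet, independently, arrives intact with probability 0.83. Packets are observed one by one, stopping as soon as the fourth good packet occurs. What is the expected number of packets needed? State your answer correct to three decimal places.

Y = total packets until the fourth success; negative binomial with r=4, p=0.83.
E[Y] = r / p = 4 / 0.83 = 4.81928

4.819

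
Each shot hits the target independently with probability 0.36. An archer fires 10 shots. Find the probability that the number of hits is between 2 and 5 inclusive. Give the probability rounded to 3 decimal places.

X ~ Binomial(10, 0.36); P(2 ≤ X ≤ 5) = Σ C(10,k) p^k (1−p)^(10−k) over k:
  k=2: C(10,2)·0.36^2·0.64^8 = 0.16416
  k=3: C(10,3)·0.36^3·0.64^7 = 0.24623
  k=4: C(10,4)·0.36^4·0.64^6 = 0.24239
  k=5: C(10,5)·0.36^5·0.64^5 = 0.16361
Total = 0.81639

0.816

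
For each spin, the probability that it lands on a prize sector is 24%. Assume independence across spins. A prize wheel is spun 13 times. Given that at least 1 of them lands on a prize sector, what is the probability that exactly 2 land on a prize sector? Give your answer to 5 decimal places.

0.22589

X ~ Binomial(13, 0.24). Want P(X=2 | X≥1) = P(X=2) / P(X≥1).
P(X=2) = C(13,2)·0.24^2·0.76^11 = 0.2195162
P(X≥1) = 1 − 0.0282213 = 0.9717787
Ratio = 0.2195162 / 0.9717787 = 0.2258911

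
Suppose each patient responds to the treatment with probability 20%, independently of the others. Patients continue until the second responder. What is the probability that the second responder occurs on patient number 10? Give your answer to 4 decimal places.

Y = trial on which the second success occurs; negative binomial, r=2, p=0.20.
P(Y=10) = C(9,1) · p^2 · (1−p)^8
= 9 · 0.04 · 0.16777 = 0.060398

0.0604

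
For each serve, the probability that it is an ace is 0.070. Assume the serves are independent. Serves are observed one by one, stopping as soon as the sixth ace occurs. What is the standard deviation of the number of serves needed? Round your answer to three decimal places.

33.746

Y = total serves until the sixth success; negative binomial with r=6, p=0.07.
SD(Y) = √[r(1−p)/p²] = √(1138.77551) = 33.74575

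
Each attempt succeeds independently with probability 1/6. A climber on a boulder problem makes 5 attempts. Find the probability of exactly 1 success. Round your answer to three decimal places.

X ~ Binomial(n=5, p=0.166667).
P(X=1) = C(5,1) · p^1 · (1−p)^4
= 5 · 0.16667 · 0.48225 = 0.40188

0.402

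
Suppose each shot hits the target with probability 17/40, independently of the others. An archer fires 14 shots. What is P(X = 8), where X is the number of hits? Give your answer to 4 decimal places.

0.1155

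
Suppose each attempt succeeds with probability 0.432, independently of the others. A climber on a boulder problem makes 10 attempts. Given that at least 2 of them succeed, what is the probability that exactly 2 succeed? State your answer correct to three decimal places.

X ~ Binomial(10, 0.432). Want P(X=2 | X≥2) = P(X=2) / P(X≥2).
P(X=2) = C(10,2)·0.432^2·0.568^8 = 0.09098
P(X≥2) = 1 − 0.00350 − 0.02658 = 0.96992
Ratio = 0.09098 / 0.96992 = 0.09381

0.094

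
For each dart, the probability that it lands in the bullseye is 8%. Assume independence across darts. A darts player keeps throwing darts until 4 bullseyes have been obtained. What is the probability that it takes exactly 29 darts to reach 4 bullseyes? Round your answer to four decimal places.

0.0167

Y = trial on which the fourth success occurs; negative binomial, r=4, p=0.08.
P(Y=29) = C(28,3) · p^4 · (1−p)^25
= 3276 · 4.096e-05 · 0.12436 = 0.016688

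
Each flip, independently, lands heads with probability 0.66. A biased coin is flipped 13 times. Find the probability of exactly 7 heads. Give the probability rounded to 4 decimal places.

X ~ Binomial(n=13, p=0.66).
P(X=7) = C(13,7) · p^7 · (1−p)^6
= 1716 · 0.054552 · 0.0015448 = 0.144610

0.1446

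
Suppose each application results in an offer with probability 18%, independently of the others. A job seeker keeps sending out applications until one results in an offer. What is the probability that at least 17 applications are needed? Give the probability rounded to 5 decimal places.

0.04179

Y = number of applications to the first success; geometric, p = 0.18.
P(Y > 16) = P(first 16 all fail) = (1−p)^16 = 0.0417851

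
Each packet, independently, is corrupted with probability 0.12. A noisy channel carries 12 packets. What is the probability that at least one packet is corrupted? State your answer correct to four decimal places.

P(at least one) = 1 − P(none) = 1 − (1 − 0.12)^12
= 1 − 0.215671 = 0.784329

0.7843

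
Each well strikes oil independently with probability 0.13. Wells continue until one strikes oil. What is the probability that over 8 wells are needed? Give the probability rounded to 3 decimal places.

0.328

Y = number of wells to the first success; geometric, p = 0.13.
P(Y > 8) = P(first 8 all fail) = (1−p)^8 = 0.32821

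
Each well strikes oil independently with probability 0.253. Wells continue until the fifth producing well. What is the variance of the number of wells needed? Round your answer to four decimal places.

58.3512

Y = total wells until the fifth success; negative binomial with r=5, p=0.253.
Var(Y) = r(1−p)/p² = 5·0.747 / 0.253² = 58.351169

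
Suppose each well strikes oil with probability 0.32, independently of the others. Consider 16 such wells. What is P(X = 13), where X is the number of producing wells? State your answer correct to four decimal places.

0.0001

X ~ Binomial(n=16, p=0.32).
P(X=13) = C(16,13) · p^13 · (1−p)^3
= 560 · 3.6893e-07 · 0.31443 = 0.000065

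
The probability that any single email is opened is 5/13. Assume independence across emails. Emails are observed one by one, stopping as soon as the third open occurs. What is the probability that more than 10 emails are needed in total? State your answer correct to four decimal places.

Needing more than 10 emails ⇔ fewer than 3 successes in the first 10. With X ~ Binomial(10, 0.384615), P(Y > 10) = P(X ≤ 2).
  k=0: C(10,0)·0.384615^0·0.615385^10 = 0.007789
  k=1: C(10,1)·0.384615^1·0.615385^9 = 0.048680
  k=2: C(10,2)·0.384615^2·0.615385^8 = 0.136911
P(X ≤ 2) = 0.193379

0.1934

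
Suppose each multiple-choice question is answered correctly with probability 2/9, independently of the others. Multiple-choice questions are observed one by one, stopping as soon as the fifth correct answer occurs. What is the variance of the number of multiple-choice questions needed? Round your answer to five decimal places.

78.75000

Y = total multiple-choice questions until the fifth success; negative binomial with r=5, p=0.222222.
Var(Y) = r(1−p)/p² = 5·0.777778 / 0.222222² = 78.7500000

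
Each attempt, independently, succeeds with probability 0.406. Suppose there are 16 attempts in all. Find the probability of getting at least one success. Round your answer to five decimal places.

0.99976

P(at least one) = 1 − P(none) = 1 − (1 − 0.406)^16
= 1 − 0.0002402 = 0.9997598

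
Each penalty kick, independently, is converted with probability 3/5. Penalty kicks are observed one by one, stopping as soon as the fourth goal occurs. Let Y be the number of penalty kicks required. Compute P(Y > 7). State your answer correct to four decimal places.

0.2898

Needing more than 7 penalty kicks ⇔ fewer than 4 successes in the first 7. With X ~ Binomial(7, 0.60), P(Y > 7) = P(X ≤ 3).
  k=0: C(7,0)·0.60^0·0.40^7 = 0.001638
  k=1: C(7,1)·0.60^1·0.40^6 = 0.017203
  k=2: C(7,2)·0.60^2·0.40^5 = 0.077414
  k=3: C(7,3)·0.60^3·0.40^4 = 0.193536
P(X ≤ 3) = 0.289792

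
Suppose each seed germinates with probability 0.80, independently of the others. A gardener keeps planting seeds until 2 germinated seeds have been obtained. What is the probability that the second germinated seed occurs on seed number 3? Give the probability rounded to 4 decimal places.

0.2560

Y = trial on which the second success occurs; negative binomial, r=2, p=0.80.
P(Y=3) = C(2,1) · p^2 · (1−p)^1
= 2 · 0.64 · 0.2 = 0.256000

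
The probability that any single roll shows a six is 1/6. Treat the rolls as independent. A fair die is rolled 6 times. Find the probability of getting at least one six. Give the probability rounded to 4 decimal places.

P(at least one) = 1 − P(none) = 1 − (1 − 0.166667)^6
= 1 − 0.334898 = 0.665102

0.6651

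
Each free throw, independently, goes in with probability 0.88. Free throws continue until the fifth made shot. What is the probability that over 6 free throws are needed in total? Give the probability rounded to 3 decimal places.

Needing more than 6 free throws ⇔ fewer than 5 successes in the first 6. With X ~ Binomial(6, 0.88), P(Y > 6) = P(X ≤ 4).
  k=0: C(6,0)·0.88^0·0.12^6 = 0.00000
  k=1: C(6,1)·0.88^1·0.12^5 = 0.00013
  k=2: C(6,2)·0.88^2·0.12^4 = 0.00241
  k=3: C(6,3)·0.88^3·0.12^3 = 0.02355
  k=4: C(6,4)·0.88^4·0.12^2 = 0.12953
P(X ≤ 4) = 0.15563

0.156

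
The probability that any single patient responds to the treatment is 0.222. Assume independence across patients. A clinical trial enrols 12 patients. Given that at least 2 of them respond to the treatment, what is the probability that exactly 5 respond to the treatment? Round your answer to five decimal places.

0.09417

X ~ Binomial(12, 0.222). Want P(X=5 | X≥2) = P(X=5) / P(X≥2).
P(X=5) = C(12,5)·0.222^5·0.778^7 = 0.0736796
P(X≥2) = 1 − 0.0491762 − 0.1683875 = 0.7824363
Ratio = 0.0736796 / 0.7824363 = 0.0941669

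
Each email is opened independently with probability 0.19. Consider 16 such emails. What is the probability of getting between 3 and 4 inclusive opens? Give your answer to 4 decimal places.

X ~ Binomial(16, 0.19); P(3 ≤ X ≤ 4) = Σ C(16,k) p^k (1−p)^(16−k) over k:
  k=3: C(16,3)·0.19^3·0.81^13 = 0.248173
  k=4: C(16,4)·0.19^4·0.81^12 = 0.189193
Total = 0.437366

0.4374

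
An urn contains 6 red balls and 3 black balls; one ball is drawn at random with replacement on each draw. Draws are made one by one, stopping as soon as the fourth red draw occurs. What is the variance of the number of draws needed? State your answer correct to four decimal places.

3.0000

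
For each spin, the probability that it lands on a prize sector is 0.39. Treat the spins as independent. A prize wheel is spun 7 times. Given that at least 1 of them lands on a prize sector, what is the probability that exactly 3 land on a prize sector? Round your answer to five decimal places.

0.29679

X ~ Binomial(7, 0.39). Want P(X=3 | X≥1) = P(X=3) / P(X≥1).
P(X=3) = C(7,3)·0.39^3·0.61^4 = 0.2874625
P(X≥1) = 1 − 0.0314274 = 0.9685726
Ratio = 0.2874625 / 0.9685726 = 0.2967898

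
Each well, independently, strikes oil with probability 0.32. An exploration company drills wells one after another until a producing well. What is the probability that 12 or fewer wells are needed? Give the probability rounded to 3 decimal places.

Y = number of wells to the first success; geometric, p = 0.32.
P(Y ≤ 12) = 1 − (1−p)^12 = 1 − 0.00977 = 0.99023

0.990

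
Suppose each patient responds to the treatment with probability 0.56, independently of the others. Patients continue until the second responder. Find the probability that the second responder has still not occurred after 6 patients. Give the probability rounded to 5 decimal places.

0.06267

Needing more than 6 patients ⇔ fewer than 2 successes in the first 6. With X ~ Binomial(6, 0.56), P(Y > 6) = P(X ≤ 1).
  k=0: C(6,0)·0.56^0·0.44^6 = 0.0072563
  k=1: C(6,1)·0.56^1·0.44^5 = 0.0554119
P(X ≤ 1) = 0.0626682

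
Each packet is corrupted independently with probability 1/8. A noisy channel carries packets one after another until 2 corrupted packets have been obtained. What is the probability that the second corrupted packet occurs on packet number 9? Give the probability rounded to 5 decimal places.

Y = trial on which the second success occurs; negative binomial, r=2, p=0.125.
P(Y=9) = C(8,1) · p^2 · (1−p)^7
= 8 · 0.015625 · 0.3927 = 0.0490870

0.04909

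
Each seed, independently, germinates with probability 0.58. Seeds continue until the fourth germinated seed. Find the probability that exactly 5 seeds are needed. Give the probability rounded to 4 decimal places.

0.1901

Y = trial on which the fourth success occurs; negative binomial, r=4, p=0.58.
P(Y=5) = C(4,3) · p^4 · (1−p)^1
= 4 · 0.11316 · 0.42 = 0.190117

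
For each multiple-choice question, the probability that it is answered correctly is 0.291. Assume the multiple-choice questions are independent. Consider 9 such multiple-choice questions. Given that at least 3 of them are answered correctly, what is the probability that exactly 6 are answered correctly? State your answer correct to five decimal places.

X ~ Binomial(9, 0.291). Want P(X=6 | X≥3) = P(X=6) / P(X≥3).
P(X=6) = C(9,6)·0.291^6·0.709^3 = 0.0181792
P(X≥3) = 1 − 0.0452706 − 0.1672266 − 0.2745441 = 0.5129587
Ratio = 0.0181792 / 0.5129587 = 0.0354400

0.03544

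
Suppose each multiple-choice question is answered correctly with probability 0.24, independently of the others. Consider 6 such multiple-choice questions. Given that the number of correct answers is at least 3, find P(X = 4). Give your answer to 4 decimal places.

X ~ Binomial(6, 0.24). Want P(X=4 | X≥3) = P(X=4) / P(X≥3).
P(X=4) = C(6,4)·0.24^4·0.76^2 = 0.028745
P(X≥3) = 1 − 0.192700 − 0.365116 − 0.288249 = 0.153935
Ratio = 0.028745 / 0.153935 = 0.186735

0.1867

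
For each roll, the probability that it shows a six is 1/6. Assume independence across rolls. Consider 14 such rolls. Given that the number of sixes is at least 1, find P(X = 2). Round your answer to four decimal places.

X ~ Binomial(14, 0.166667). Want P(X=2 | X≥1) = P(X=2) / P(X≥1).
P(X=2) = C(14,2)·0.166667^2·0.833333^12 = 0.283507
P(X≥1) = 1 − 0.077887 = 0.922113
Ratio = 0.283507 / 0.922113 = 0.307454

0.3075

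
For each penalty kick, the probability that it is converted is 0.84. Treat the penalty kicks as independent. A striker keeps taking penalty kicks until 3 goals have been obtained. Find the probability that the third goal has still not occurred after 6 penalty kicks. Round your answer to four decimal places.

Needing more than 6 penalty kicks ⇔ fewer than 3 successes in the first 6. With X ~ Binomial(6, 0.84), P(Y > 6) = P(X ≤ 2).
  k=0: C(6,0)·0.84^0·0.16^6 = 0.000017
  k=1: C(6,1)·0.84^1·0.16^5 = 0.000528
  k=2: C(6,2)·0.84^2·0.16^4 = 0.006936
P(X ≤ 2) = 0.007482

0.0075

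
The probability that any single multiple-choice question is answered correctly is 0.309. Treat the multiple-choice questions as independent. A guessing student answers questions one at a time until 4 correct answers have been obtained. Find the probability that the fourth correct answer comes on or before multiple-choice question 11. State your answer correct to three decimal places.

0.457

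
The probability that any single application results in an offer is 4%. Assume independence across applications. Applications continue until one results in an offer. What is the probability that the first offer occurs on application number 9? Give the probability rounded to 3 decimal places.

Geometric (trials to first success), p = 0.04.
P(Y = 9) = (1−p)^8 · p = 0.72139 · 0.04 = 0.02886

0.029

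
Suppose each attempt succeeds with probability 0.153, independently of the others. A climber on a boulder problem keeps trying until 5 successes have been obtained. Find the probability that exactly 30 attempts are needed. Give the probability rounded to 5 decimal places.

Y = trial on which the fifth success occurs; negative binomial, r=5, p=0.153.
P(Y=30) = C(29,4) · p^5 · (1−p)^25
= 23751 · 8.3841e-05 · 0.015743 = 0.0313490

0.03135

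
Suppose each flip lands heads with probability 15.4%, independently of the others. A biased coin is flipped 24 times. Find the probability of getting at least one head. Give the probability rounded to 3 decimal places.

0.982

P(at least one) = 1 − P(none) = 1 − (1 − 0.154)^24
= 1 − 0.01807 = 0.98193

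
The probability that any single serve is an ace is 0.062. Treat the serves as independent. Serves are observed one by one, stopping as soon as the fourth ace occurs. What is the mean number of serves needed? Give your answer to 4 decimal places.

64.5161

Y = total serves until the fourth success; negative binomial with r=4, p=0.062.
E[Y] = r / p = 4 / 0.062 = 64.516129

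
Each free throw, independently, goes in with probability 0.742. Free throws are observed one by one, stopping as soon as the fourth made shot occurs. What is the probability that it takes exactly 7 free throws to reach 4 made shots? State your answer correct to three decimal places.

0.104

Y = trial on which the fourth success occurs; negative binomial, r=4, p=0.742.
P(Y=7) = C(6,3) · p^4 · (1−p)^3
= 20 · 0.30312 · 0.017174 = 0.10411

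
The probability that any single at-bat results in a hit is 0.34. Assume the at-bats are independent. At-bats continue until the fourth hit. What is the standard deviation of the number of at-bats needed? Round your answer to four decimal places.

4.7788

Y = total at-bats until the fourth success; negative binomial with r=4, p=0.34.
SD(Y) = √[r(1−p)/p²] = √(22.837370) = 4.778846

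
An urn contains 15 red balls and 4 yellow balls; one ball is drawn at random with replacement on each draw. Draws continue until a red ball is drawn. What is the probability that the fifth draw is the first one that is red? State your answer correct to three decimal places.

0.002

Geometric (trials to first success), p = 0.789474.
P(Y = 5) = (1−p)^4 · p = 0.0019644 · 0.789474 = 0.00155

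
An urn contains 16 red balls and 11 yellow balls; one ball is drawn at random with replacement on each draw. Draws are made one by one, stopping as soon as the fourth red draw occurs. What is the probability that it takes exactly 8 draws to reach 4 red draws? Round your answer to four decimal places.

Y = trial on which the fourth success occurs; negative binomial, r=4, p=0.592593.
P(Y=8) = C(7,3) · p^4 · (1−p)^4
= 35 · 0.12332 · 0.02755 = 0.118907

0.1189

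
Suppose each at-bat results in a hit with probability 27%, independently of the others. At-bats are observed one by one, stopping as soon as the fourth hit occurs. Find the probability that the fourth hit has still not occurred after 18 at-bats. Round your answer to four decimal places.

0.2422

Needing more than 18 at-bats ⇔ fewer than 4 successes in the first 18. With X ~ Binomial(18, 0.27), P(Y > 18) = P(X ≤ 3).
  k=0: C(18,0)·0.27^0·0.73^18 = 0.003466
  k=1: C(18,1)·0.27^1·0.73^17 = 0.023074
  k=2: C(18,2)·0.27^2·0.73^16 = 0.072541
  k=3: C(18,3)·0.27^3·0.73^15 = 0.143095
P(X ≤ 3) = 0.242176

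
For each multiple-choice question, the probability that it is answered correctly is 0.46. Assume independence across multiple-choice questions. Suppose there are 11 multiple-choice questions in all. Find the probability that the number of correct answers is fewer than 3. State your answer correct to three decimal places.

0.057

X ~ Binomial(11, 0.46); P(X ≤ 2) = Σ C(11,k) p^k (1−p)^(11−k) over k:
  k=0: C(11,0)·0.46^0·0.54^11 = 0.00114
  k=1: C(11,1)·0.46^1·0.54^10 = 0.01067
  k=2: C(11,2)·0.46^2·0.54^9 = 0.04544
Total = 0.05724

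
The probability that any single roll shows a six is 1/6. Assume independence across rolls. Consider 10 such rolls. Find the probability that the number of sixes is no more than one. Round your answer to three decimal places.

0.485

X ~ Binomial(10, 0.166667); P(X ≤ 1) = Σ C(10,k) p^k (1−p)^(10−k) over k:
  k=0: C(10,0)·0.166667^0·0.833333^10 = 0.16151
  k=1: C(10,1)·0.166667^1·0.833333^9 = 0.32301
Total = 0.48452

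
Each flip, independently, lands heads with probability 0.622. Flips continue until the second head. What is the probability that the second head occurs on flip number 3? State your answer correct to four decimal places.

0.2925

Y = trial on which the second success occurs; negative binomial, r=2, p=0.622.
P(Y=3) = C(2,1) · p^2 · (1−p)^1
= 2 · 0.38688 · 0.378 = 0.292484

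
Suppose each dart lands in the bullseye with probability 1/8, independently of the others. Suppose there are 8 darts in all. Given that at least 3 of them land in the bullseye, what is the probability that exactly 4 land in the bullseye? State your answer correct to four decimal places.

X ~ Binomial(8, 0.125). Want P(X=4 | X≥3) = P(X=4) / P(X≥3).
P(X=4) = C(8,4)·0.125^4·0.875^4 = 0.010018
P(X≥3) = 1 − 0.343609 − 0.392696 − 0.196348 = 0.067347
Ratio = 0.010018 / 0.067347 = 0.148748

0.1487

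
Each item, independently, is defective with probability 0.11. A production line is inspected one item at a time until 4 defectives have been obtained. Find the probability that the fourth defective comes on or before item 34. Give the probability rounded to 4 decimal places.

0.5231

Finishing within 34 items ⇔ at least 4 successes in the first 34. With X ~ Binomial(34, 0.11), P(Y ≤ 34) = 1 − P(X ≤ 3).
  k=0: C(34,0)·0.11^0·0.89^34 = 0.019022
  k=1: C(34,1)·0.11^1·0.89^33 = 0.079936
  k=2: C(34,2)·0.11^2·0.89^32 = 0.163015
  k=3: C(34,3)·0.11^3·0.89^31 = 0.214912
1 − 0.476885 = 0.523115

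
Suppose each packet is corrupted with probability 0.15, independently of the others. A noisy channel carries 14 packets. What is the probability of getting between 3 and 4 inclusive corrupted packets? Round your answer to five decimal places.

0.30535

X ~ Binomial(14, 0.15); P(3 ≤ X ≤ 4) = Σ C(14,k) p^k (1−p)^(14−k) over k:
  k=3: C(14,3)·0.15^3·0.85^11 = 0.2055812
  k=4: C(14,4)·0.15^4·0.85^10 = 0.0997673
Total = 0.3053485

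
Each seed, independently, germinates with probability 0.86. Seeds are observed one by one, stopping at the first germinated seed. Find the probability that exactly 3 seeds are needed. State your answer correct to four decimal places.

0.0169

Geometric (trials to first success), p = 0.86.
P(Y = 3) = (1−p)^2 · p = 0.0196 · 0.86 = 0.016856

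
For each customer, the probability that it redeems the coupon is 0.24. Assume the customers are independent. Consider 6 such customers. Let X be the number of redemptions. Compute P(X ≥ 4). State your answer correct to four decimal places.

0.0326

X ~ Binomial(6, 0.24); P(X ≥ 4) = Σ C(6,k) p^k (1−p)^(6−k) over k:
  k=4: C(6,4)·0.24^4·0.76^2 = 0.028745
  k=5: C(6,5)·0.24^5·0.76^1 = 0.003631
  k=6: C(6,6)·0.24^6·0.76^0 = 0.000191
Total = 0.032567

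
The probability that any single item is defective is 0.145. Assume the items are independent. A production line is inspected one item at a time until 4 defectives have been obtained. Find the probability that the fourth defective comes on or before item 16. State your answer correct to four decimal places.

0.1929

Finishing within 16 items ⇔ at least 4 successes in the first 16. With X ~ Binomial(16, 0.145), P(Y ≤ 16) = 1 − P(X ≤ 3).
  k=0: C(16,0)·0.145^0·0.855^16 = 0.081556
  k=1: C(16,1)·0.145^1·0.855^15 = 0.221299
  k=2: C(16,2)·0.145^2·0.855^14 = 0.281477
  k=3: C(16,3)·0.145^3·0.855^13 = 0.222767
1 − 0.807100 = 0.192900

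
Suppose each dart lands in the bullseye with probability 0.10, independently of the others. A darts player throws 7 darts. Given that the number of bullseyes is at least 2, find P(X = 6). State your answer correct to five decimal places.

0.00004

X ~ Binomial(7, 0.10). Want P(X=6 | X≥2) = P(X=6) / P(X≥2).
P(X=6) = C(7,6)·0.10^6·0.90^1 = 0.0000063
P(X≥2) = 1 − 0.4782969 − 0.3720087 = 0.1496944
Ratio = 0.0000063 / 0.1496944 = 0.0000421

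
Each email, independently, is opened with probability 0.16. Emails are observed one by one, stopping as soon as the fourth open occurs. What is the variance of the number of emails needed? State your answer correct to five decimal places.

131.25000

Y = total emails until the fourth success; negative binomial with r=4, p=0.16.
Var(Y) = r(1−p)/p² = 4·0.84 / 0.16² = 131.2500000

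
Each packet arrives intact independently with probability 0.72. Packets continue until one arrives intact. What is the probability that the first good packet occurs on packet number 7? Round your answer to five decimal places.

0.00035

Geometric (trials to first success), p = 0.72.
P(Y = 7) = (1−p)^6 · p = 0.00048189 · 0.72 = 0.0003470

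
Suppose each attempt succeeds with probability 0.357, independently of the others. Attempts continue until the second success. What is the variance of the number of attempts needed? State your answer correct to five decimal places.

Y = total attempts until the second success; negative binomial with r=2, p=0.357.
Var(Y) = r(1−p)/p² = 2·0.643 / 0.357² = 10.0903106

10.09031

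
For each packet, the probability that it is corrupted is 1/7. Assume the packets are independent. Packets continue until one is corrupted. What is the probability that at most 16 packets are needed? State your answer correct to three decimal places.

Y = number of packets to the first success; geometric, p = 0.142857.
P(Y ≤ 16) = 1 − (1−p)^16 = 1 − 0.08489 = 0.91511

0.915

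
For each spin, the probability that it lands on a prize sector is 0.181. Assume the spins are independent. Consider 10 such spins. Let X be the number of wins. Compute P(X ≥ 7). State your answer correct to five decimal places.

0.00046

X ~ Binomial(10, 0.181); P(X ≥ 7) = Σ C(10,k) p^k (1−p)^(10−k) over k:
  k=7: C(10,7)·0.181^7·0.819^3 = 0.0004195
  k=8: C(10,8)·0.181^8·0.819^2 = 0.0000348
  k=9: C(10,9)·0.181^9·0.819^1 = 0.0000017
  k=10: C(10,10)·0.181^10·0.819^0 = 0.0000000
Total = 0.0004561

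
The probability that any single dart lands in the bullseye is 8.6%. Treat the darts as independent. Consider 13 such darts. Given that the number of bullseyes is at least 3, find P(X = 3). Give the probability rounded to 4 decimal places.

0.7809

X ~ Binomial(13, 0.086). Want P(X=3 | X≥3) = P(X=3) / P(X≥3).
P(X=3) = C(13,3)·0.086^3·0.914^10 = 0.074016
P(X≥3) = 1 − 0.310671 − 0.380011 − 0.214536 = 0.094782
Ratio = 0.074016 / 0.094782 = 0.780900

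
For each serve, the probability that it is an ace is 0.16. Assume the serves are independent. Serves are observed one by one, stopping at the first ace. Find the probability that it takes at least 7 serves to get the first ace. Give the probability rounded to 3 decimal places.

0.351

Y = number of serves to the first success; geometric, p = 0.16.
P(Y > 6) = P(first 6 all fail) = (1−p)^6 = 0.35130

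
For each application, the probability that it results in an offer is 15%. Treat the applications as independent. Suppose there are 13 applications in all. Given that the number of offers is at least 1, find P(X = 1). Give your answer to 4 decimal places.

X ~ Binomial(13, 0.15). Want P(X=1 | X≥1) = P(X=1) / P(X≥1).
P(X=1) = C(13,1)·0.15^1·0.85^12 = 0.277371
P(X≥1) = 1 − 0.120905 = 0.879095
Ratio = 0.277371 / 0.879095 = 0.315519

0.3155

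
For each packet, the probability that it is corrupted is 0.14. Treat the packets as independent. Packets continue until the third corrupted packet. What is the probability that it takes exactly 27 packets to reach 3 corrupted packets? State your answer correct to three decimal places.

Y = trial on which the third success occurs; negative binomial, r=3, p=0.14.
P(Y=27) = C(26,2) · p^3 · (1−p)^24
= 325 · 0.002744 · 0.026789 = 0.02389

0.024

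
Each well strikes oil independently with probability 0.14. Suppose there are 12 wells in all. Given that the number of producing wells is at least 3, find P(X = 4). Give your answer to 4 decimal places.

0.2471

X ~ Binomial(12, 0.14). Want P(X=4 | X≥3) = P(X=4) / P(X≥3).
P(X=4) = C(12,4)·0.14^4·0.86^8 = 0.056899
P(X≥3) = 1 − 0.163675 − 0.319737 − 0.286276 = 0.230313
Ratio = 0.056899 / 0.230313 = 0.247051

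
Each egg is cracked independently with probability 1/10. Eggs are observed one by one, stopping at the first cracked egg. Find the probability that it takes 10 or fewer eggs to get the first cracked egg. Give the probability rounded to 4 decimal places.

0.6513

Y = number of eggs to the first success; geometric, p = 0.10.
P(Y ≤ 10) = 1 − (1−p)^10 = 1 − 0.348678 = 0.651322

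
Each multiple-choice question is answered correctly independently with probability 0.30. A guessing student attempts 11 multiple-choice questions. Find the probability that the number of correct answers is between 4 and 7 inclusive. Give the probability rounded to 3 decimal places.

0.426

X ~ Binomial(11, 0.30); P(4 ≤ X ≤ 7) = Σ C(11,k) p^k (1−p)^(11−k) over k:
  k=4: C(11,4)·0.30^4·0.70^7 = 0.22013
  k=5: C(11,5)·0.30^5·0.70^6 = 0.13208
  k=6: C(11,6)·0.30^6·0.70^5 = 0.05661
  k=7: C(11,7)·0.30^7·0.70^4 = 0.01733
Total = 0.42615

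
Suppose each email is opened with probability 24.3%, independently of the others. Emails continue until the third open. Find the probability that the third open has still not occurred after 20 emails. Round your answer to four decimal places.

Needing more than 20 emails ⇔ fewer than 3 successes in the first 20. With X ~ Binomial(20, 0.243), P(Y > 20) = P(X ≤ 2).
  k=0: C(20,0)·0.243^0·0.757^20 = 0.003819
  k=1: C(20,1)·0.243^1·0.757^19 = 0.024516
  k=2: C(20,2)·0.243^2·0.757^18 = 0.074764
P(X ≤ 2) = 0.103099

0.1031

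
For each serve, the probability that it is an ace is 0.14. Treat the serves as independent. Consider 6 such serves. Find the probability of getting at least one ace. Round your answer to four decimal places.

0.5954

P(at least one) = 1 − P(none) = 1 − (1 − 0.14)^6
= 1 − 0.404567 = 0.595433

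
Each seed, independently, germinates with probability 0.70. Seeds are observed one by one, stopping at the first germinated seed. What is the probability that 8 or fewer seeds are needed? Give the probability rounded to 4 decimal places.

Y = number of seeds to the first success; geometric, p = 0.70.
P(Y ≤ 8) = 1 − (1−p)^8 = 1 − 0.000066 = 0.999934

0.9999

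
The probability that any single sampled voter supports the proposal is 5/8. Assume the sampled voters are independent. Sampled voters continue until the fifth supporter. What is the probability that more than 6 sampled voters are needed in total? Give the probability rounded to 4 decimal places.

Needing more than 6 sampled voters ⇔ fewer than 5 successes in the first 6. With X ~ Binomial(6, 0.625), P(Y > 6) = P(X ≤ 4).
  k=0: C(6,0)·0.625^0·0.375^6 = 0.002781
  k=1: C(6,1)·0.625^1·0.375^5 = 0.027809
  k=2: C(6,2)·0.625^2·0.375^4 = 0.115871
  k=3: C(6,3)·0.625^3·0.375^3 = 0.257492
  k=4: C(6,4)·0.625^4·0.375^2 = 0.321865
P(X ≤ 4) = 0.725819

0.7258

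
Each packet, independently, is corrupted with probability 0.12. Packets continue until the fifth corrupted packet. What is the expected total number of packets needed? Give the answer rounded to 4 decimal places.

Y = total packets until the fifth success; negative binomial with r=5, p=0.12.
E[Y] = r / p = 5 / 0.12 = 41.666667

41.6667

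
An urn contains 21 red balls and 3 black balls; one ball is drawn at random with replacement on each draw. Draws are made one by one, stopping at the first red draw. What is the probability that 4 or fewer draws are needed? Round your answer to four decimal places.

Y = number of draws to the first success; geometric, p = 0.875.
P(Y ≤ 4) = 1 − (1−p)^4 = 1 − 0.000244 = 0.999756

0.9998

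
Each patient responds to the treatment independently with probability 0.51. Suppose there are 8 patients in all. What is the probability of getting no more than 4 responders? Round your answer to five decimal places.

0.61463

X ~ Binomial(8, 0.51); P(X ≤ 4) = Σ C(8,k) p^k (1−p)^(8−k) over k:
  k=0: C(8,0)·0.51^0·0.49^8 = 0.0033233
  k=1: C(8,1)·0.51^1·0.49^7 = 0.0276715
  k=2: C(8,2)·0.51^2·0.49^6 = 0.1008033
  k=3: C(8,3)·0.51^3·0.49^5 = 0.2098355
  k=4: C(8,4)·0.51^4·0.49^4 = 0.2730003
Total = 0.6146339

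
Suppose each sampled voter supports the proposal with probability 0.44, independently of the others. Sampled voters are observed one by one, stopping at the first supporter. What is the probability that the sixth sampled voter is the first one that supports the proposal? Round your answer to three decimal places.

0.024

Geometric (trials to first success), p = 0.44.
P(Y = 6) = (1−p)^5 · p = 0.055073 · 0.44 = 0.02423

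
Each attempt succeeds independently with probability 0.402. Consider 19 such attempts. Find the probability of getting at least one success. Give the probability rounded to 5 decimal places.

P(at least one) = 1 − P(none) = 1 − (1 − 0.402)^19
= 1 − 0.0000572 = 0.9999428

0.99994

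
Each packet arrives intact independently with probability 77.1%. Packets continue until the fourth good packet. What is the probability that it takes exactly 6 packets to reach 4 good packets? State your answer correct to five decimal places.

0.18531

Y = trial on which the fourth success occurs; negative binomial, r=4, p=0.771.
P(Y=6) = C(5,3) · p^4 · (1−p)^2
= 10 · 0.35336 · 0.052441 = 0.1853056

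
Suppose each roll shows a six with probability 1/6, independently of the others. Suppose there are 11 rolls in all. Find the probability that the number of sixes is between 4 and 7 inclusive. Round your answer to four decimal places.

0.0955

X ~ Binomial(11, 0.166667); P(4 ≤ X ≤ 7) = Σ C(11,k) p^k (1−p)^(11−k) over k:
  k=4: C(11,4)·0.166667^4·0.833333^7 = 0.071062
  k=5: C(11,5)·0.166667^5·0.833333^6 = 0.019897
  k=6: C(11,6)·0.166667^6·0.833333^5 = 0.003979
  k=7: C(11,7)·0.166667^7·0.833333^4 = 0.000568
Total = 0.095508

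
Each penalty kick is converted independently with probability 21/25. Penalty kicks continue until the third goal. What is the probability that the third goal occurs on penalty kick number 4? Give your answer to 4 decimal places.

Y = trial on which the third success occurs; negative binomial, r=3, p=0.84.
P(Y=4) = C(3,2) · p^3 · (1−p)^1
= 3 · 0.5927 · 0.16 = 0.284498

0.2845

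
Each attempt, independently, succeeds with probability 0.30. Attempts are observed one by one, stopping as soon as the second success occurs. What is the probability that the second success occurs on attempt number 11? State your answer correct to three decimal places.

0.036

Y = trial on which the second success occurs; negative binomial, r=2, p=0.30.
P(Y=11) = C(10,1) · p^2 · (1−p)^9
= 10 · 0.09 · 0.040354 = 0.03632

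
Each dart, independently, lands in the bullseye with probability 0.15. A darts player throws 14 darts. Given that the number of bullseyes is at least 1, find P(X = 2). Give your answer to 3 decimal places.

X ~ Binomial(14, 0.15). Want P(X=2 | X≥1) = P(X=2) / P(X≥1).
P(X=2) = C(14,2)·0.15^2·0.85^12 = 0.29124
P(X≥1) = 1 − 0.10277 = 0.89723
Ratio = 0.29124 / 0.89723 = 0.32460

0.325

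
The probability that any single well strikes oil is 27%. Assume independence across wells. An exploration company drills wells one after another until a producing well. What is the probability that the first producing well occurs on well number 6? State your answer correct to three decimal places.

0.056

Geometric (trials to first success), p = 0.27.
P(Y = 6) = (1−p)^5 · p = 0.20731 · 0.27 = 0.05597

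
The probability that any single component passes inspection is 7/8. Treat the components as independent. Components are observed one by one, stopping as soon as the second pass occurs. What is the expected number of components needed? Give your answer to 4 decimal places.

Y = total components until the second success; negative binomial with r=2, p=0.875.
E[Y] = r / p = 2 / 0.875 = 2.285714

2.2857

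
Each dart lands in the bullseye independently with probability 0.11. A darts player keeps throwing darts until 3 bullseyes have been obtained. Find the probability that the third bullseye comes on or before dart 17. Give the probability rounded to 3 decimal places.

0.286

Finishing within 17 darts ⇔ at least 3 successes in the first 17. With X ~ Binomial(17, 0.11), P(Y ≤ 17) = 1 − P(X ≤ 2).
  k=0: C(17,0)·0.11^0·0.89^17 = 0.13792
  k=1: C(17,1)·0.11^1·0.89^16 = 0.28979
  k=2: C(17,2)·0.11^2·0.89^15 = 0.28653
1 − 0.71424 = 0.28576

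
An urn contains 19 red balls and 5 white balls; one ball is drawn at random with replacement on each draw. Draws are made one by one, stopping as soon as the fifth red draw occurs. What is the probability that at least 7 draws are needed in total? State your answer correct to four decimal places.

Needing more than 6 draws ⇔ fewer than 5 successes in the first 6. With X ~ Binomial(6, 0.791667), P(Y > 6) = P(X ≤ 4).
  k=0: C(6,0)·0.791667^0·0.208333^6 = 0.000082
  k=1: C(6,1)·0.791667^1·0.208333^5 = 0.001864
  k=2: C(6,2)·0.791667^2·0.208333^4 = 0.017710
  k=3: C(6,3)·0.791667^3·0.208333^3 = 0.089729
  k=4: C(6,4)·0.791667^4·0.208333^2 = 0.255728
P(X ≤ 4) = 0.365113

0.3651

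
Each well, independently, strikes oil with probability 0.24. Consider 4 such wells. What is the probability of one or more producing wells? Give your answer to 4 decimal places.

P(at least one) = 1 − P(none) = 1 − (1 − 0.24)^4
= 1 − 0.333622 = 0.666378

0.6664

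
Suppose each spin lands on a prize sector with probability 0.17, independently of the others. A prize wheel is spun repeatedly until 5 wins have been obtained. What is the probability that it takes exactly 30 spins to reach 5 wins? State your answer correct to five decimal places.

Y = trial on which the fifth success occurs; negative binomial, r=5, p=0.17.
P(Y=30) = C(29,4) · p^5 · (1−p)^25
= 23751 · 0.00014199 · 0.0094831 = 0.0319800

0.03198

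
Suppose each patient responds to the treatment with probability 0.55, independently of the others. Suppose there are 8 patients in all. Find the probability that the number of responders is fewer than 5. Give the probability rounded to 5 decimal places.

X ~ Binomial(8, 0.55); P(X ≤ 4) = Σ C(8,k) p^k (1−p)^(8−k) over k:
  k=0: C(8,0)·0.55^0·0.45^8 = 0.0016815
  k=1: C(8,1)·0.55^1·0.45^7 = 0.0164415
  k=2: C(8,2)·0.55^2·0.45^6 = 0.0703329
  k=3: C(8,3)·0.55^3·0.45^5 = 0.1719249
  k=4: C(8,4)·0.55^4·0.45^4 = 0.2626630
Total = 0.5230437

0.52304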